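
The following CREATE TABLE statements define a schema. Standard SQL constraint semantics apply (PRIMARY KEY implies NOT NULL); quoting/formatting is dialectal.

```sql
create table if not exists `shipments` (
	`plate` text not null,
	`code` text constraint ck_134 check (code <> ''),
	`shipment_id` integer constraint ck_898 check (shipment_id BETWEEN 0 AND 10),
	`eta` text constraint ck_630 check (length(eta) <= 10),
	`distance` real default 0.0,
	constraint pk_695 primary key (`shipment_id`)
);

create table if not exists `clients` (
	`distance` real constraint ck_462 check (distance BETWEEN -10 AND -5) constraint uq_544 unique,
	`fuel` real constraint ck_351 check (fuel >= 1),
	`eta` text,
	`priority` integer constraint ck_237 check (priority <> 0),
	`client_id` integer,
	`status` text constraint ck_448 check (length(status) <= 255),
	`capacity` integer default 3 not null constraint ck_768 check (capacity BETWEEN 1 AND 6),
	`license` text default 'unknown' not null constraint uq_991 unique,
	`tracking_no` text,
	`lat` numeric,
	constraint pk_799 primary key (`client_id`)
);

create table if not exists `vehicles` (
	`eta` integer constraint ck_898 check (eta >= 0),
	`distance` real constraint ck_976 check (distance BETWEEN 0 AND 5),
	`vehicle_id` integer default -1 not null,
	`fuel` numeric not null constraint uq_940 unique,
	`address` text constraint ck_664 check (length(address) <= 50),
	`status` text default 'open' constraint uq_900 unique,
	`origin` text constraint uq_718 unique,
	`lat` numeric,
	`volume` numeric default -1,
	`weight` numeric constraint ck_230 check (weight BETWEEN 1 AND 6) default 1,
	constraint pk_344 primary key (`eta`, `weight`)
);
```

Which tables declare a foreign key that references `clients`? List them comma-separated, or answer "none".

No REFERENCES clause anywhere in the schema names clients.

none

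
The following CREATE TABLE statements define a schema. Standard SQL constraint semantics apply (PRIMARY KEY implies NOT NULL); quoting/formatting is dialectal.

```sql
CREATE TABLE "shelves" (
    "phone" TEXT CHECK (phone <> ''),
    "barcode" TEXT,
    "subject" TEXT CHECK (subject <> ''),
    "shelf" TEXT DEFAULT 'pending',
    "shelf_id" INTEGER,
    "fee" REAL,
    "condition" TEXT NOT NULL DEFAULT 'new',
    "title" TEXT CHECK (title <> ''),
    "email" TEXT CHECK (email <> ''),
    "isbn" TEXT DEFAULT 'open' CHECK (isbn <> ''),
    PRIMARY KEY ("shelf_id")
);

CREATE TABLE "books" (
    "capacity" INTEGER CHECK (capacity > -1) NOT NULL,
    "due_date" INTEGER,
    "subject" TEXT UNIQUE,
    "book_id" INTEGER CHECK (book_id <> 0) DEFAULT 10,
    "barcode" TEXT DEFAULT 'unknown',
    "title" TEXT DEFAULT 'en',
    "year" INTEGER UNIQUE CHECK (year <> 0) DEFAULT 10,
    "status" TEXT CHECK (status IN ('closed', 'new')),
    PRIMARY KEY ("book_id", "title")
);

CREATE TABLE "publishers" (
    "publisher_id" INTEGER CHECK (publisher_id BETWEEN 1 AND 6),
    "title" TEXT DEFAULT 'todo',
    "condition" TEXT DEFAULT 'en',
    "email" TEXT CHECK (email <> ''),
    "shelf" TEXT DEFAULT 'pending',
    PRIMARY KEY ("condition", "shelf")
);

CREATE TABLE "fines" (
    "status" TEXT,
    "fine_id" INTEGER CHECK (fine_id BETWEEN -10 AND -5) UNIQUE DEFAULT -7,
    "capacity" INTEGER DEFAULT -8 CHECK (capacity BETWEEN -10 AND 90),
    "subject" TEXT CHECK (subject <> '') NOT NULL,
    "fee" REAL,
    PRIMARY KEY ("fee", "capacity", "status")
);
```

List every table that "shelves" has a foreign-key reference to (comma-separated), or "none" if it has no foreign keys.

none

No column in shelves has a REFERENCES clause.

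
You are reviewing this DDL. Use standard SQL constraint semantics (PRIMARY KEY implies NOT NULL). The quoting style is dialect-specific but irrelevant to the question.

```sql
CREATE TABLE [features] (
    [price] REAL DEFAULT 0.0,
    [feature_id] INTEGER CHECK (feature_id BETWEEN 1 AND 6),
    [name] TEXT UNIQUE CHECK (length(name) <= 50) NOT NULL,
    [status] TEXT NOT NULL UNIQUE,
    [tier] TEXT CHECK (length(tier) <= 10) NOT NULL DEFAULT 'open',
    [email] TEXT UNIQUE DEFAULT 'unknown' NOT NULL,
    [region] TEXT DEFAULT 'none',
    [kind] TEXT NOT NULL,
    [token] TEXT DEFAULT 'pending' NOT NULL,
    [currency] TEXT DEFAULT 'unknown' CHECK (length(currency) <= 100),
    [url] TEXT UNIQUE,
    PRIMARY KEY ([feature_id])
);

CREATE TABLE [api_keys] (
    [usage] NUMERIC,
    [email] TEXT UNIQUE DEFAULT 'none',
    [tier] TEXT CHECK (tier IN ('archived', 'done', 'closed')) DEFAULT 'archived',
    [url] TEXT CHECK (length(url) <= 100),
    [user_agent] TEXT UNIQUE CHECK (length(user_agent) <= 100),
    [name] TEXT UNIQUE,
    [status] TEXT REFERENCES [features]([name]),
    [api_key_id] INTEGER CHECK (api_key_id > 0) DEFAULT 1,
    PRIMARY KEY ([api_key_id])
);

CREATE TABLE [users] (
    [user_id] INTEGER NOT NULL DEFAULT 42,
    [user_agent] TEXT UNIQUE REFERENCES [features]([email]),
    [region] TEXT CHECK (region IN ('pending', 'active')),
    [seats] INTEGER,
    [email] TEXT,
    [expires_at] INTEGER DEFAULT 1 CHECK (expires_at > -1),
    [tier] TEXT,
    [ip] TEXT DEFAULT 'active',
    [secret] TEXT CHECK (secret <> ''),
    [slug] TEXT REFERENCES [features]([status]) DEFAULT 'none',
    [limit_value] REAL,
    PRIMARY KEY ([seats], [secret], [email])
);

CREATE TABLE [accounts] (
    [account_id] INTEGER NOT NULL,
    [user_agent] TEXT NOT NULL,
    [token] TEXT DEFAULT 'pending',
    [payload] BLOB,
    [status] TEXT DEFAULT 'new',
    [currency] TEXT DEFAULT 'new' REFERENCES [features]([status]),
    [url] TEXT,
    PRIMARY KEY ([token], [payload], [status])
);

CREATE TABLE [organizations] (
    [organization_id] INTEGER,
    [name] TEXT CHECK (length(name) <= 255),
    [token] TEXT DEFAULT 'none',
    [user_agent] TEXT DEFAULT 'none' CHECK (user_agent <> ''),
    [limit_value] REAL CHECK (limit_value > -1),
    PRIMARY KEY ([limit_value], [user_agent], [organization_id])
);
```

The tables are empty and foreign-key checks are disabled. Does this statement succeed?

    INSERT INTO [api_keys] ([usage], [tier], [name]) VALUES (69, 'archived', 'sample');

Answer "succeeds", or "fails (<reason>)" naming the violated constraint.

NOT NULL columns: api_key_id defaults to 1.
CHECK constraints: 'archived' satisfies (tier IN ('archived', 'done', 'closed')).
No constraint is violated.

succeeds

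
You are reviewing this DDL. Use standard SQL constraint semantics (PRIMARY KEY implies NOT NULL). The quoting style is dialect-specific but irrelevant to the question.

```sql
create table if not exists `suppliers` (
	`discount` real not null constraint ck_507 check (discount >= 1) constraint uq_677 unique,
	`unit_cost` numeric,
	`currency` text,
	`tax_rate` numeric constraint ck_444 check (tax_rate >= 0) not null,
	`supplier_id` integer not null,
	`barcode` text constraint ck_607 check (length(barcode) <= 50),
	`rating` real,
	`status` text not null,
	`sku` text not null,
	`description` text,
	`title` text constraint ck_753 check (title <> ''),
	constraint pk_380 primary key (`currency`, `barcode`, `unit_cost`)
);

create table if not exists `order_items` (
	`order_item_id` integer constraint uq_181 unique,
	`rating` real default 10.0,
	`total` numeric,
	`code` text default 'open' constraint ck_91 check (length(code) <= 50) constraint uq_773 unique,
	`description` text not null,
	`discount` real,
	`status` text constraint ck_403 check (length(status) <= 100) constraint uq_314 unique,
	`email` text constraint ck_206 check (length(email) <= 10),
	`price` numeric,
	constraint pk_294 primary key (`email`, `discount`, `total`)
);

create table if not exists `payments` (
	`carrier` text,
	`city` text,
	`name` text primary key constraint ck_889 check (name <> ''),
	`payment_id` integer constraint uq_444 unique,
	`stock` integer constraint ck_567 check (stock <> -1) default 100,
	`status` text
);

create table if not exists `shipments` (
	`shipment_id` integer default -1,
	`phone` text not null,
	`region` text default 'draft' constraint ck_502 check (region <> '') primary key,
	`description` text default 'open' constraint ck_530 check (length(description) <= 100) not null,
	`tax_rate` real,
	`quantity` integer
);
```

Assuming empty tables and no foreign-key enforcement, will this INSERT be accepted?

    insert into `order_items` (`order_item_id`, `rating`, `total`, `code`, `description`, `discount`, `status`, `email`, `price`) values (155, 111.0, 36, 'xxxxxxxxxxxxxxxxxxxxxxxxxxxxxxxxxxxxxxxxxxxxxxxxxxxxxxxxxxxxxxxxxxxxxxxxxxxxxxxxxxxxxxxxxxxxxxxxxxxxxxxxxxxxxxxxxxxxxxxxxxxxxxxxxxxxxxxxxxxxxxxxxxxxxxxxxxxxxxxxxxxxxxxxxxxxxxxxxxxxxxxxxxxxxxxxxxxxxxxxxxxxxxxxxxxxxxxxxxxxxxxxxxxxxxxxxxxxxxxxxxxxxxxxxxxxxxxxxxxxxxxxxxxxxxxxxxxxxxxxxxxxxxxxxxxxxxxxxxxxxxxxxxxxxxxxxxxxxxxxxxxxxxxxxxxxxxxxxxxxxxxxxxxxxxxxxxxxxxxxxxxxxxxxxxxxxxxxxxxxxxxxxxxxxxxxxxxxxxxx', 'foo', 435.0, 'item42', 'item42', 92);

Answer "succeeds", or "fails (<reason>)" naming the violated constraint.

The value 'xxxxxxxxxxxxxxxxxxxxxxxxxxxxxxxxxxxxxxxxxxxxxxxxxxxxxxxxxxxxxxxxxxxxxxxxxxxxxxxxxxxxxxxxxxxxxxxxxxxxxxxxxxxxxxxxxxxxxxxxxxxxxxxxxxxxxxxxxxxxxxxxxxxxxxxxxxxxxxxxxxxxxxxxxxxxxxxxxxxxxxxxxxxxxxxxxxxxxxxxxxxxxxxxxxxxxxxxxxxxxxxxxxxxxxxxxxxxxxxxxxxxxxxxxxxxxxxxxxxxxxxxxxxxxxxxxxxxxxxxxxxxxxxxxxxxxxxxxxxxxxxxxxxxxxxxxxxxxxxxxxxxxxxxxxxxxxxxxxxxxxxxxxxxxxxxxxxxxxxxxxxxxxxxxxxxxxxxxxxxxxxxxxxxxxxxxxxxxxxx' for code violates CHECK (length(code) <= 50).

fails (CHECK on code)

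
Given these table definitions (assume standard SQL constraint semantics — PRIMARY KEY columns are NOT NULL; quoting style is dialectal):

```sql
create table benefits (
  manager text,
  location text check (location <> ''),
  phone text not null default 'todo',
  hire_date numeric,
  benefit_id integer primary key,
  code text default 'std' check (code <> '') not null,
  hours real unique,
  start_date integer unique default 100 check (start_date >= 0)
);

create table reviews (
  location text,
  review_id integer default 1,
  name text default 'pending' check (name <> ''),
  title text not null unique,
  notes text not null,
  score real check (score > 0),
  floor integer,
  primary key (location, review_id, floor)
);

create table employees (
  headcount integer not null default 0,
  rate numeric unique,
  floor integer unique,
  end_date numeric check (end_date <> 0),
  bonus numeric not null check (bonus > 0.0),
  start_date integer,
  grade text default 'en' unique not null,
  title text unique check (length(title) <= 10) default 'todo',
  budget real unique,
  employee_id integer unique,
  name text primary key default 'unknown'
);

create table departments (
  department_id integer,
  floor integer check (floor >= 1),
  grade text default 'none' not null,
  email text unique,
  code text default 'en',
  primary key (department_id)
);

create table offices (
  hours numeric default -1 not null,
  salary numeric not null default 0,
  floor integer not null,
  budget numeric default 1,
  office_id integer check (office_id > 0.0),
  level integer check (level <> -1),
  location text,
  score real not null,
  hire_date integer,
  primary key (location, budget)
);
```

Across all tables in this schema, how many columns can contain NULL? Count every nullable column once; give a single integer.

benefits: 5 nullable (manager, location, hire_date, hours, start_date — PK (benefit_id) and explicit NOT NULL columns excluded).
reviews: 2 nullable (name, score — PK (location, review_id, floor) and explicit NOT NULL columns excluded).
employees: 7 nullable (rate, floor, end_date, start_date, title, budget, employee_id — PK (name) and explicit NOT NULL columns excluded).
departments: 3 nullable (floor, email, code — PK (department_id) and explicit NOT NULL columns excluded).
offices: 3 nullable (office_id, level, hire_date — PK (location, budget) and explicit NOT NULL columns excluded).
Total: 5 + 2 + 7 + 3 + 3 = 20.

20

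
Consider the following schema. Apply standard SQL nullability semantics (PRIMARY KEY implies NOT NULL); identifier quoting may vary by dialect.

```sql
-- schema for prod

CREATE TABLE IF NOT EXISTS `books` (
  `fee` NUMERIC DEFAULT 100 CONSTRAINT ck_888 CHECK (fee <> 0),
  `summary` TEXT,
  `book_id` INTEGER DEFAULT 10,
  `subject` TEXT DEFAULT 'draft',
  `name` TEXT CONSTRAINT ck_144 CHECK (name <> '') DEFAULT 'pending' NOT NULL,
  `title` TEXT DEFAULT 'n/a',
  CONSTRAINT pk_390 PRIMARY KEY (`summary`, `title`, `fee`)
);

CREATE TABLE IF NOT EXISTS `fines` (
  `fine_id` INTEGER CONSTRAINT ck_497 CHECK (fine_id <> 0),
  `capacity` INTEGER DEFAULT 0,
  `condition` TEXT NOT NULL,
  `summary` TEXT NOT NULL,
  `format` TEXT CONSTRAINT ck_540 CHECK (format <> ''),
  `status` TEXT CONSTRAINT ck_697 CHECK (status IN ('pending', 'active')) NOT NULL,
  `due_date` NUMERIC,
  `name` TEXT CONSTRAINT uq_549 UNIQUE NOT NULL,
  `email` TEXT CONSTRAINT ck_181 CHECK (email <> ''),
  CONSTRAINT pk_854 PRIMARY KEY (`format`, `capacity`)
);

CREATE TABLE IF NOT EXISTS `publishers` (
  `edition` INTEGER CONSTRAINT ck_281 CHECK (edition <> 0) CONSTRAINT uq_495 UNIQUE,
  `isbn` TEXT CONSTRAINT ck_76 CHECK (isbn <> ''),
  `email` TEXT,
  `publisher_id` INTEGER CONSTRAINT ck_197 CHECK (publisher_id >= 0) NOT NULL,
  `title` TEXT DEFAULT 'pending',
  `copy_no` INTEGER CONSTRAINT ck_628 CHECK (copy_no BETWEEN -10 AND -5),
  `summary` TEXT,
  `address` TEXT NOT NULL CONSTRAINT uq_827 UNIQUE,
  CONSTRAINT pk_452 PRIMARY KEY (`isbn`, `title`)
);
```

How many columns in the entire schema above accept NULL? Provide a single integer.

books: 2 nullable (book_id, subject — PK (summary, title, fee) and explicit NOT NULL columns excluded).
fines: 3 nullable (fine_id, due_date, email — PK (format, capacity) and explicit NOT NULL columns excluded).
publishers: 4 nullable (edition, email, copy_no, summary — PK (isbn, title) and explicit NOT NULL columns excluded).
Total: 2 + 3 + 4 = 9.

9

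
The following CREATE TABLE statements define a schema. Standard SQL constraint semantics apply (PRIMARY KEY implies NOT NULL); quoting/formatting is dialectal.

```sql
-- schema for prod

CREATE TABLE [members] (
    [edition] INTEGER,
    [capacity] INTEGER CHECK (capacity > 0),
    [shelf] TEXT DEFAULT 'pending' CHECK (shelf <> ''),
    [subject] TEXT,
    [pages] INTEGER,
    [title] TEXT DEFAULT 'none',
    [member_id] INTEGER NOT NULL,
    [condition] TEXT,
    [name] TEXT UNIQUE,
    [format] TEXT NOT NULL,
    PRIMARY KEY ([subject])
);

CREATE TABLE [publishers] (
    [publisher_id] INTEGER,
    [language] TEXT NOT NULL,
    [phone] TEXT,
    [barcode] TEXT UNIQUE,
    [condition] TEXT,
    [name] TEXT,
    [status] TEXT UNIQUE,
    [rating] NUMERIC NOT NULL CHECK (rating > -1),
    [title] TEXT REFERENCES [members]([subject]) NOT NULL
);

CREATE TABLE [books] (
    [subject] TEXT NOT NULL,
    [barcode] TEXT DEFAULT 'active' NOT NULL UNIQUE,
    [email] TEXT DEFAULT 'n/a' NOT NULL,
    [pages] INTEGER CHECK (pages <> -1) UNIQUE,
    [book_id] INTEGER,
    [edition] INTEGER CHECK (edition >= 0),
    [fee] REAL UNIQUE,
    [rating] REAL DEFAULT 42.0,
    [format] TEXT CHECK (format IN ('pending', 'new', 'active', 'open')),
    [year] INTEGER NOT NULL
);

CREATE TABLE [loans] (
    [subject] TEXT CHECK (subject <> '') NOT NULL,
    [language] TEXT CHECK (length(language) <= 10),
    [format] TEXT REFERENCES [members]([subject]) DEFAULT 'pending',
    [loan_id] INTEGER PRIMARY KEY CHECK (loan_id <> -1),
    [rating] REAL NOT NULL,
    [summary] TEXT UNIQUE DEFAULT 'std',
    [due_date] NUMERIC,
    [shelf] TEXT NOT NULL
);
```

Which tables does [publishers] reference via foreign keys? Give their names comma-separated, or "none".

- title REFERENCES members(subject).

members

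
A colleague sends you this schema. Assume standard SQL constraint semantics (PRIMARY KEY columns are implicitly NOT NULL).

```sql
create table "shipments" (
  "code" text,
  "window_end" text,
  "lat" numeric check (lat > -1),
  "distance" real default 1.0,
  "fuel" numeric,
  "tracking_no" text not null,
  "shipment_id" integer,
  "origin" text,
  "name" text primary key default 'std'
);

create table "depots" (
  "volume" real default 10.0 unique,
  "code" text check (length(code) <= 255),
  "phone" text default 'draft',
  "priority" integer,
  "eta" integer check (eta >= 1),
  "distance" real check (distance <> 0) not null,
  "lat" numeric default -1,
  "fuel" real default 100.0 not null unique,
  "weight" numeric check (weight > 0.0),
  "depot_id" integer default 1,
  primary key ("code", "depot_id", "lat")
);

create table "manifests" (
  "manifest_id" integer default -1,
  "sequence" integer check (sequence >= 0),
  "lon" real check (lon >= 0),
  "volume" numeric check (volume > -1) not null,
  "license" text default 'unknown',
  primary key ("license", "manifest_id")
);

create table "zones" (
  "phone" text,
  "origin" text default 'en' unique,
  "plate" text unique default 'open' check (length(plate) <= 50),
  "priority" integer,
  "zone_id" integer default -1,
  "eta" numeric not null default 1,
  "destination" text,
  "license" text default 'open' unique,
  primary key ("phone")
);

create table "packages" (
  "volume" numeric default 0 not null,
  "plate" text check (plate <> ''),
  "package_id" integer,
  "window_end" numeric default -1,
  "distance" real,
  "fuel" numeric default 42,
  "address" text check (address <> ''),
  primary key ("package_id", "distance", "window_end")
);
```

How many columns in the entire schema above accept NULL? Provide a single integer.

23

shipments: 7 nullable (code, window_end, lat, distance, fuel, shipment_id, origin — PK (name) and explicit NOT NULL columns excluded).
depots: 5 nullable (volume, phone, priority, eta, weight — PK (code, depot_id, lat) and explicit NOT NULL columns excluded).
manifests: 2 nullable (sequence, lon — PK (license, manifest_id) and explicit NOT NULL columns excluded).
zones: 6 nullable (origin, plate, priority, zone_id, destination, license — PK (phone) and explicit NOT NULL columns excluded).
packages: 3 nullable (plate, fuel, address — PK (package_id, distance, window_end) and explicit NOT NULL columns excluded).
Total: 7 + 5 + 2 + 6 + 3 = 23.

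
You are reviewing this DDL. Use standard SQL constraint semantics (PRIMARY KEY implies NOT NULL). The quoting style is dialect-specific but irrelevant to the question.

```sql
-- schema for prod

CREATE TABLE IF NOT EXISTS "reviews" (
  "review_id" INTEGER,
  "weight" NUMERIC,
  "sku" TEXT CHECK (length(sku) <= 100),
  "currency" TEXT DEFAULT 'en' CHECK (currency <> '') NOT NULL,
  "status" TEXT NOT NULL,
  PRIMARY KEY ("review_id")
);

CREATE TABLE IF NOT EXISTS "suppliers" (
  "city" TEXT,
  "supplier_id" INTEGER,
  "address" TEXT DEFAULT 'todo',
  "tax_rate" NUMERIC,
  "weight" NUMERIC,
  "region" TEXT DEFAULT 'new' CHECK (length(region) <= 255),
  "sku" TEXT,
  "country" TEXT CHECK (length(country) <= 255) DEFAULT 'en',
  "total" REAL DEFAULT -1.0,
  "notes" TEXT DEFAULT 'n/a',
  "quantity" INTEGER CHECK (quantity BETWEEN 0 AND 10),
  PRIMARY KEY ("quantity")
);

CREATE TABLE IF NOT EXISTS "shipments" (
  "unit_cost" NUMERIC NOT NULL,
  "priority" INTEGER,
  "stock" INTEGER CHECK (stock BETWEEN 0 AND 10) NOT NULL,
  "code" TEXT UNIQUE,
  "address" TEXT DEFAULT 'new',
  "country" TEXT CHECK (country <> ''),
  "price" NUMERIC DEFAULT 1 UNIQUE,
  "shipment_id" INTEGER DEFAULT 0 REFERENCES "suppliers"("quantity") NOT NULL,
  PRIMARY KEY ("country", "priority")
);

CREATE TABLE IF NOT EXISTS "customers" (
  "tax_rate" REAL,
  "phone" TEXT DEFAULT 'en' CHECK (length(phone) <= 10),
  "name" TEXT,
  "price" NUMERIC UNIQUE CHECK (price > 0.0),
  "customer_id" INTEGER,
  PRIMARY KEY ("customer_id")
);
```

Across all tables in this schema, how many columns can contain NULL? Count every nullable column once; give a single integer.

reviews: 2 nullable (weight, sku — PK (review_id) and explicit NOT NULL columns excluded).
suppliers: 10 nullable (city, supplier_id, address, tax_rate, weight, region, sku, country, total, notes — PK (quantity) and explicit NOT NULL columns excluded).
shipments: 3 nullable (code, address, price — PK (country, priority) and explicit NOT NULL columns excluded).
customers: 4 nullable (tax_rate, phone, name, price — PK (customer_id) and explicit NOT NULL columns excluded).
Total: 2 + 10 + 3 + 4 = 19.

19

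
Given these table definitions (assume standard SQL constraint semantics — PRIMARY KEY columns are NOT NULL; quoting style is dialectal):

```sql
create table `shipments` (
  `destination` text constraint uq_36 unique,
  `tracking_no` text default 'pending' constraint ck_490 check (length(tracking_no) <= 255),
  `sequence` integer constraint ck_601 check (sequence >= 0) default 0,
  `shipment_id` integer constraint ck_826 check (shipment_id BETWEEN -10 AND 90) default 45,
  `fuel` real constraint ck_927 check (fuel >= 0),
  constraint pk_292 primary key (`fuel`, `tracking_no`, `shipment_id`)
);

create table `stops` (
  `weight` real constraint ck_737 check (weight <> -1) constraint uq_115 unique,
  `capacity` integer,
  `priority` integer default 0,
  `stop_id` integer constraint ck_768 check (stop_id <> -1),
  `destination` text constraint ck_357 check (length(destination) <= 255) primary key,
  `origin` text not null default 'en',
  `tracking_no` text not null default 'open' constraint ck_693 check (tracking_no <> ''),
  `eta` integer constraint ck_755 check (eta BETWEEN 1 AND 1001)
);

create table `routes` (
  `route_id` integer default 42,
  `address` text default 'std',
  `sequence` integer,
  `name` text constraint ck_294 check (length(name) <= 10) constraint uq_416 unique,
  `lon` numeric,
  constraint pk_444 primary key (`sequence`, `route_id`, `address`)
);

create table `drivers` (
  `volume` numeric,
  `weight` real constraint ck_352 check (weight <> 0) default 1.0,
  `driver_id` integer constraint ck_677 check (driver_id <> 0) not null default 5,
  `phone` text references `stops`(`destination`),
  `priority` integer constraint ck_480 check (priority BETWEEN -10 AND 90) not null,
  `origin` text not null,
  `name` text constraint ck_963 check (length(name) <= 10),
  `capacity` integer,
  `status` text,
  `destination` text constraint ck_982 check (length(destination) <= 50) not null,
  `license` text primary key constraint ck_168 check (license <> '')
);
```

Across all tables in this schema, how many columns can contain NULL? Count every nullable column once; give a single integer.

shipments: 2 nullable (destination, sequence — PK (fuel, tracking_no, shipment_id) and explicit NOT NULL columns excluded).
stops: 5 nullable (weight, capacity, priority, stop_id, eta — PK (destination) and explicit NOT NULL columns excluded).
routes: 2 nullable (name, lon — PK (sequence, route_id, address) and explicit NOT NULL columns excluded).
drivers: 6 nullable (volume, weight, phone, name, capacity, status — PK (license) and explicit NOT NULL columns excluded).
Total: 2 + 5 + 2 + 6 = 15.

15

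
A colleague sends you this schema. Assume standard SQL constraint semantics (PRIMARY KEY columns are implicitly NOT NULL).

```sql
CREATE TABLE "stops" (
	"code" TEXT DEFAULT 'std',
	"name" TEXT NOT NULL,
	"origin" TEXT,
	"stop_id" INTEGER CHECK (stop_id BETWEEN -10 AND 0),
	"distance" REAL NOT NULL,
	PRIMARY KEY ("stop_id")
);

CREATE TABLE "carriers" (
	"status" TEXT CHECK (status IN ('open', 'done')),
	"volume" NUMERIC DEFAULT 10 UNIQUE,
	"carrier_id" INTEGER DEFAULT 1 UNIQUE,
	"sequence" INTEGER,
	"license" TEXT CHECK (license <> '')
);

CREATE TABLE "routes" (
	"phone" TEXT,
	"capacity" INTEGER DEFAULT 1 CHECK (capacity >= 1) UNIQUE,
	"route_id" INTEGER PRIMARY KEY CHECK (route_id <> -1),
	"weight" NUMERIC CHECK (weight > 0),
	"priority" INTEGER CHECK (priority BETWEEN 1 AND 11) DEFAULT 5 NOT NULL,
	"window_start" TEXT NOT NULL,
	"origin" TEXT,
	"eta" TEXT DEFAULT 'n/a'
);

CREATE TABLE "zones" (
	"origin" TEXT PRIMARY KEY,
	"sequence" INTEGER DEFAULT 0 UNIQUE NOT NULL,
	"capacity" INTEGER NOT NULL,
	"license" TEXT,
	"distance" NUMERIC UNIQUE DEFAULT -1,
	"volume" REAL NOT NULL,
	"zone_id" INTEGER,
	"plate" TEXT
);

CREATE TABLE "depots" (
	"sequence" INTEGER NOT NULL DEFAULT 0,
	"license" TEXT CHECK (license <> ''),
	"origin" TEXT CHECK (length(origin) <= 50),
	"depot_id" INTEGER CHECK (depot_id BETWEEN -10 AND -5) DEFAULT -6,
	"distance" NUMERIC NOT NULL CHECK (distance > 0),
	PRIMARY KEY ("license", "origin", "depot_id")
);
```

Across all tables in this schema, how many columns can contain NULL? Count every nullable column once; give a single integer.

stops: 2 nullable (code, origin — PK (stop_id) and explicit NOT NULL columns excluded).
carriers: 5 nullable (status, volume, carrier_id, sequence, license — PK none and explicit NOT NULL columns excluded).
routes: 5 nullable (phone, capacity, weight, origin, eta — PK (route_id) and explicit NOT NULL columns excluded).
zones: 4 nullable (license, distance, zone_id, plate — PK (origin) and explicit NOT NULL columns excluded).
depots: 0 nullable (none — PK (license, origin, depot_id) and explicit NOT NULL columns excluded).
Total: 2 + 5 + 5 + 4 + 0 = 16.

16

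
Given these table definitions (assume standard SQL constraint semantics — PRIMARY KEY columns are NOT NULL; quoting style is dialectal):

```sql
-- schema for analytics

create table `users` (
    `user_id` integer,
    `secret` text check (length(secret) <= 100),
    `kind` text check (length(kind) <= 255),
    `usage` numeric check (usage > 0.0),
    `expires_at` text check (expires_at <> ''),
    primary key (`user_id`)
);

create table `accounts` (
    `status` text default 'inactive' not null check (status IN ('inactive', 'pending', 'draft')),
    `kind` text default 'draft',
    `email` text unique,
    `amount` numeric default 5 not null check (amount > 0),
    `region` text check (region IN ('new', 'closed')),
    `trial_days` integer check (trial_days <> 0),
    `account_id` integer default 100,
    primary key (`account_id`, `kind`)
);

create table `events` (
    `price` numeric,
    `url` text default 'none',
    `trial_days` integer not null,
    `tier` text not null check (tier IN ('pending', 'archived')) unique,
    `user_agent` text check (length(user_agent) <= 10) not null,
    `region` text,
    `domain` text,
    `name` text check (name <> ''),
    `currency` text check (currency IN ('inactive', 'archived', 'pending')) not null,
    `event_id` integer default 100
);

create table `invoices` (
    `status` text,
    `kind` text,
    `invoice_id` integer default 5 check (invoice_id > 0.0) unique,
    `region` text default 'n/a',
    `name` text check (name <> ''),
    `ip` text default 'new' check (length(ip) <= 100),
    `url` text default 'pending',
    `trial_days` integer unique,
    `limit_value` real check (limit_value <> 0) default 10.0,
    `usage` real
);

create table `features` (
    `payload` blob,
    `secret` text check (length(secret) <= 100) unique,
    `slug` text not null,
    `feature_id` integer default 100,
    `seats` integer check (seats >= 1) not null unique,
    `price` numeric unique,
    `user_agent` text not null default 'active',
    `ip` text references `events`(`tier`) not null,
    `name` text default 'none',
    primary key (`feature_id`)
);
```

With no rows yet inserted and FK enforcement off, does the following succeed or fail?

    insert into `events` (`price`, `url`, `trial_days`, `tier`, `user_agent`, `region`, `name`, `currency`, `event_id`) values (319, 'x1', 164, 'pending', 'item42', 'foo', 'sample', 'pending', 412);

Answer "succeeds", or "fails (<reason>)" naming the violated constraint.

NOT NULL columns: currency is supplied; tier is supplied; trial_days is supplied; user_agent is supplied.
CHECK constraints: 'pending' satisfies (tier IN ('pending', 'archived')); 'item42' satisfies (length(user_agent) <= 10); 'sample' satisfies (name <> ''); 'pending' satisfies (currency IN ('inactive', 'archived', 'pending')).
No constraint is violated.

succeeds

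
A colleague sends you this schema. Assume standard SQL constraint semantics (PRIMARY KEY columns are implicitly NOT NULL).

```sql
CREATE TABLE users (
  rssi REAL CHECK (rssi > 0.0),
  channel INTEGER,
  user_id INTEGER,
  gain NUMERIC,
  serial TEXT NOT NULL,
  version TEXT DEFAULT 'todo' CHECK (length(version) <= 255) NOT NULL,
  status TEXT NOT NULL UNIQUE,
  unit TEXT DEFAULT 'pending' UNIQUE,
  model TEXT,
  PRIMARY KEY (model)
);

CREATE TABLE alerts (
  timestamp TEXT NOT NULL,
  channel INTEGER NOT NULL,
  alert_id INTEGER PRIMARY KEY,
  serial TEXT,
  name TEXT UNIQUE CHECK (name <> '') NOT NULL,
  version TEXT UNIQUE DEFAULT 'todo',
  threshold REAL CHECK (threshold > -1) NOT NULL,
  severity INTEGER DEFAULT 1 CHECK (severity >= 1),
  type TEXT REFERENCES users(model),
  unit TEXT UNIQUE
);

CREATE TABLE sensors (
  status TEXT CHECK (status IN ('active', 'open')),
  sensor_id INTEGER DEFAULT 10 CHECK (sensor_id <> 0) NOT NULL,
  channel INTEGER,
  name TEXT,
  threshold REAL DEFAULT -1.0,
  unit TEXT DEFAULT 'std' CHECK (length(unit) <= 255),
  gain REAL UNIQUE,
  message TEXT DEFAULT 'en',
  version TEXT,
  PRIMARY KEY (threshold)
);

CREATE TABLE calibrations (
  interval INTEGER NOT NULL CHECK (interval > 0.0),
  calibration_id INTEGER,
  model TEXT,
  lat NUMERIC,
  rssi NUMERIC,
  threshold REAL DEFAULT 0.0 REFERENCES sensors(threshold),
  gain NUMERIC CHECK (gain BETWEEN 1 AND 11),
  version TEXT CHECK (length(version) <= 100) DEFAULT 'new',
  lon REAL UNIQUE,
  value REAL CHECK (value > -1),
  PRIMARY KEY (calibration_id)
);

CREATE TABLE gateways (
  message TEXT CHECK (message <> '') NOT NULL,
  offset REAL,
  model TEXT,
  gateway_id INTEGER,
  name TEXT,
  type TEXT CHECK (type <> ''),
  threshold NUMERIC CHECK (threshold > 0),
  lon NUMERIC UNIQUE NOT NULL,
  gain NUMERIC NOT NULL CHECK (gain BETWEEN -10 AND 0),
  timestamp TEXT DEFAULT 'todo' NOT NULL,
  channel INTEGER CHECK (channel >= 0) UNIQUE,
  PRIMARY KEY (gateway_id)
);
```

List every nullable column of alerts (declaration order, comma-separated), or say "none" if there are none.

- timestamp: declared NOT NULL → not nullable.
- channel: declared NOT NULL → not nullable.
- alert_id: part of the PRIMARY KEY, which implies NOT NULL → not nullable.
- serial: no NOT NULL constraint applies → nullable.
- name: declared NOT NULL → not nullable.
- version: UNIQUE does not imply NOT NULL → nullable.
- threshold: declared NOT NULL → not nullable.
- severity: CHECK does not forbid NULL (a CHECK constraint passes when its expression is NULL) → nullable.
- type: a foreign key column may be NULL unless separately constrained → nullable.
- unit: UNIQUE does not imply NOT NULL → nullable.

serial, version, severity, type, unit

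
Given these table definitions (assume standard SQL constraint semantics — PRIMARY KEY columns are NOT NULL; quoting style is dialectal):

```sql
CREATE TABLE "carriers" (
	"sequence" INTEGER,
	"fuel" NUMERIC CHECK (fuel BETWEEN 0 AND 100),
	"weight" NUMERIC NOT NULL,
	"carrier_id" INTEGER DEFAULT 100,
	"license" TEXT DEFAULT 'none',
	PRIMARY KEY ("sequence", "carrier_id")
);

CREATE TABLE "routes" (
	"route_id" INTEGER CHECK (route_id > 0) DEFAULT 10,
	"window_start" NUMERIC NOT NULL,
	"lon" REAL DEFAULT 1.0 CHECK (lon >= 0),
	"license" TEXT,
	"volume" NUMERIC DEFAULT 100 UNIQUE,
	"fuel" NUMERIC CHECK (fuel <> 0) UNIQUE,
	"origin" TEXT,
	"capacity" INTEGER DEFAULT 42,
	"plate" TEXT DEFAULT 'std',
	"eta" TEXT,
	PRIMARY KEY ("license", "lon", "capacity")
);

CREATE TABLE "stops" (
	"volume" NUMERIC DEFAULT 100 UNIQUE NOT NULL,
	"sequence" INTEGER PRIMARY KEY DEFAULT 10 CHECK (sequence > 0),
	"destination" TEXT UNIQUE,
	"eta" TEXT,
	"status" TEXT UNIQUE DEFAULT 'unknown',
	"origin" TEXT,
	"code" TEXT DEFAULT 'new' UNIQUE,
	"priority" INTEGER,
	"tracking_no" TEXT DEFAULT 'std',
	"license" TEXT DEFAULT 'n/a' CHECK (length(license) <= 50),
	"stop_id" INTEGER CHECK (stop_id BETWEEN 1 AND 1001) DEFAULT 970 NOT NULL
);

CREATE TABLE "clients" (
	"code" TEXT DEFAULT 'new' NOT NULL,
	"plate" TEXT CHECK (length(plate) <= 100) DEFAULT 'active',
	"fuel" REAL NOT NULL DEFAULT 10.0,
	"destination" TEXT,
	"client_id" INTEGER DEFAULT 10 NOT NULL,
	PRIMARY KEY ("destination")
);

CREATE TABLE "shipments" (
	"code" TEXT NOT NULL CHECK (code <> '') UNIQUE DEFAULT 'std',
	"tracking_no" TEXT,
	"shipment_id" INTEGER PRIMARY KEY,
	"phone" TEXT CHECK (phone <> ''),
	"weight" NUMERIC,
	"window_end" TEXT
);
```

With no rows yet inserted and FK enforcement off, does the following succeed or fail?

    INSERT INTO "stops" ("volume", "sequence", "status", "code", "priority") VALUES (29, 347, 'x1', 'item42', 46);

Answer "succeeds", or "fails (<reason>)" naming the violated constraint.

succeeds

NOT NULL columns: sequence is supplied; stop_id defaults to 970; volume is supplied.
CHECK constraints: 347 satisfies (sequence > 0).
No constraint is violated.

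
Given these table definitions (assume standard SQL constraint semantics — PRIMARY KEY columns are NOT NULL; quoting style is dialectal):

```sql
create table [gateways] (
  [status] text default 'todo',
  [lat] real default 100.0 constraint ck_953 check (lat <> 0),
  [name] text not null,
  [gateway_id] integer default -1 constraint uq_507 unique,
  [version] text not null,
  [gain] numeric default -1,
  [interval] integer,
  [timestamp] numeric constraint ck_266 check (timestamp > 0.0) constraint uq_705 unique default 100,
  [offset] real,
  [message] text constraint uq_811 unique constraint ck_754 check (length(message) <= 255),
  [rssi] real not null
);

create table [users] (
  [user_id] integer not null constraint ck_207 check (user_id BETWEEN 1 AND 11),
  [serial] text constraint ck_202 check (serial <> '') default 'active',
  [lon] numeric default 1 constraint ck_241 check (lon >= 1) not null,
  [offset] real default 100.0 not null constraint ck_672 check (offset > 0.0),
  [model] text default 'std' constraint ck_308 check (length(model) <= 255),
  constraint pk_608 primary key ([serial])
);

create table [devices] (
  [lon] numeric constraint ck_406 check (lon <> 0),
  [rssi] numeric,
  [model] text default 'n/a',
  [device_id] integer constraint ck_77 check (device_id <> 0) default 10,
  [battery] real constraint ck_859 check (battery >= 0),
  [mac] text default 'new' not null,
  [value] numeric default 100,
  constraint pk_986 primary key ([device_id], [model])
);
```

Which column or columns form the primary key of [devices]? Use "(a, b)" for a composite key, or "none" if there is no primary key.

(device_id, model)

A table-level PRIMARY KEY clause names 2 columns: device_id, model.
This is a composite key — the combination is unique, not each column individually.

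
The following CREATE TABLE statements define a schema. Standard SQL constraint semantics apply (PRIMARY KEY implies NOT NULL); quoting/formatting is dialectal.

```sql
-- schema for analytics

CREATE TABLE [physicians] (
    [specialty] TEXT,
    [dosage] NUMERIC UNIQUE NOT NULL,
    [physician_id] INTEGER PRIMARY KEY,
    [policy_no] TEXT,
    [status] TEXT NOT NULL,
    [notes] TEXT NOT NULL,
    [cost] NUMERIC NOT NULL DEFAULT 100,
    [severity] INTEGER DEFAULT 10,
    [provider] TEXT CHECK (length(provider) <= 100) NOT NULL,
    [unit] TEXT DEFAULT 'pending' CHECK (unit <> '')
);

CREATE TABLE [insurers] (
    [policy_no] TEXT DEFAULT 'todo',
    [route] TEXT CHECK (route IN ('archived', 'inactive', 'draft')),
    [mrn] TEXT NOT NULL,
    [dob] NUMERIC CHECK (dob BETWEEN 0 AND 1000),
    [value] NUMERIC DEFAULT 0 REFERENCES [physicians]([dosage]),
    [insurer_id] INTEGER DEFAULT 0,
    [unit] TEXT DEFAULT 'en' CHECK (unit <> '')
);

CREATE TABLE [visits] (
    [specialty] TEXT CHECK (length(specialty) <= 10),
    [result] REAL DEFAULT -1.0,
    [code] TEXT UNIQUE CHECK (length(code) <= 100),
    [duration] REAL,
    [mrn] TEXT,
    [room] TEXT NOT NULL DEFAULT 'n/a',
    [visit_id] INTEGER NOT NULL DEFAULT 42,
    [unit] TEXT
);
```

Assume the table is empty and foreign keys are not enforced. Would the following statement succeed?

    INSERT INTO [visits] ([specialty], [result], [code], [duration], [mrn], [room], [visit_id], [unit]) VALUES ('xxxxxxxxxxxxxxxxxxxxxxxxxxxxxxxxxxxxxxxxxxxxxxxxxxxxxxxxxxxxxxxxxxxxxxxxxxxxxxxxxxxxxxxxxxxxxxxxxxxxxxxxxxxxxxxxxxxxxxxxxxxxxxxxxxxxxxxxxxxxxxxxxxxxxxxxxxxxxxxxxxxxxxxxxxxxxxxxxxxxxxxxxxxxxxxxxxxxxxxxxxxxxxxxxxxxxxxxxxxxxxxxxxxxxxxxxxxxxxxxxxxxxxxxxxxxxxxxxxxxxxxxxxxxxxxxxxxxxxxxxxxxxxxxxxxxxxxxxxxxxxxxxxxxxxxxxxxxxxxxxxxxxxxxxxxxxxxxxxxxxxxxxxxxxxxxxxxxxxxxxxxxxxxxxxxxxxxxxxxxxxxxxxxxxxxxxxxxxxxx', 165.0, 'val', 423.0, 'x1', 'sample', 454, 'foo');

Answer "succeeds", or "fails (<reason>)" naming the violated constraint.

fails (CHECK on specialty)

The value 'xxxxxxxxxxxxxxxxxxxxxxxxxxxxxxxxxxxxxxxxxxxxxxxxxxxxxxxxxxxxxxxxxxxxxxxxxxxxxxxxxxxxxxxxxxxxxxxxxxxxxxxxxxxxxxxxxxxxxxxxxxxxxxxxxxxxxxxxxxxxxxxxxxxxxxxxxxxxxxxxxxxxxxxxxxxxxxxxxxxxxxxxxxxxxxxxxxxxxxxxxxxxxxxxxxxxxxxxxxxxxxxxxxxxxxxxxxxxxxxxxxxxxxxxxxxxxxxxxxxxxxxxxxxxxxxxxxxxxxxxxxxxxxxxxxxxxxxxxxxxxxxxxxxxxxxxxxxxxxxxxxxxxxxxxxxxxxxxxxxxxxxxxxxxxxxxxxxxxxxxxxxxxxxxxxxxxxxxxxxxxxxxxxxxxxxxxxxxxxxx' for specialty violates CHECK (length(specialty) <= 10).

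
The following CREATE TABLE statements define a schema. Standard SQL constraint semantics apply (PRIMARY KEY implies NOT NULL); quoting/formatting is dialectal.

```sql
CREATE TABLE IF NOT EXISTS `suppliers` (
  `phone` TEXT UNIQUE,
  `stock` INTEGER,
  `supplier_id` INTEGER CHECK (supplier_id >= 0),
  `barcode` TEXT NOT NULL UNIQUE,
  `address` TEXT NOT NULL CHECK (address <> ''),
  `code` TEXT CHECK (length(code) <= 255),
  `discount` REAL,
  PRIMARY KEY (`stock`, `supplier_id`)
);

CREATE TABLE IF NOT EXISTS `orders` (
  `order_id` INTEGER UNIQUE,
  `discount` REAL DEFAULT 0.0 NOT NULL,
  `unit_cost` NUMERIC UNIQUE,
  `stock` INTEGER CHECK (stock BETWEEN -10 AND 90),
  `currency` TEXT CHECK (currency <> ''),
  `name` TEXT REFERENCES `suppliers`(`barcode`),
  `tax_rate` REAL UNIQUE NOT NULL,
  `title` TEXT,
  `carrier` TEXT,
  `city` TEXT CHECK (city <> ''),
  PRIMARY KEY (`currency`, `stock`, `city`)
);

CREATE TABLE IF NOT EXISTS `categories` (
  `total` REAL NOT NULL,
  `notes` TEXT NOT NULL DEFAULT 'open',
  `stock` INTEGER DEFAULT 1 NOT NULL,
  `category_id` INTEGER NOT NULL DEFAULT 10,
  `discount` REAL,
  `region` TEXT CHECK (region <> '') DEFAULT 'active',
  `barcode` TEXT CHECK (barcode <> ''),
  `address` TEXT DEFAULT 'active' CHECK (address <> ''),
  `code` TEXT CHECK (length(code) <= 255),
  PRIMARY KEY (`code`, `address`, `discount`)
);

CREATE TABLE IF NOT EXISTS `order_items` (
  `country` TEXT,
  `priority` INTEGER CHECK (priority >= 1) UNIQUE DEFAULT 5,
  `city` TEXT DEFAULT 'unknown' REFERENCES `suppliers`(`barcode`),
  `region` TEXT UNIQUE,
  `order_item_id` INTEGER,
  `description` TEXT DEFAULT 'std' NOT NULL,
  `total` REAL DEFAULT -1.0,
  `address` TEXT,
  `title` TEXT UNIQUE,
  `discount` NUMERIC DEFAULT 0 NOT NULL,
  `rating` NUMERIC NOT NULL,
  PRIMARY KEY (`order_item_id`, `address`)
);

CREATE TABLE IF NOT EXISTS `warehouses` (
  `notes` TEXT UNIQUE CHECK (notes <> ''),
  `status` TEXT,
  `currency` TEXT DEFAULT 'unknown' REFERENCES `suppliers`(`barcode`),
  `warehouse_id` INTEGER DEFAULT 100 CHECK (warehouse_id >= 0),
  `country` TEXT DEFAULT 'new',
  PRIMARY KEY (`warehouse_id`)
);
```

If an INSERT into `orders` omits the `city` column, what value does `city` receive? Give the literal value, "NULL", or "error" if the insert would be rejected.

error

city has no DEFAULT clause.
Omitting it would insert NULL, but it is part of the PRIMARY KEY, so the INSERT fails.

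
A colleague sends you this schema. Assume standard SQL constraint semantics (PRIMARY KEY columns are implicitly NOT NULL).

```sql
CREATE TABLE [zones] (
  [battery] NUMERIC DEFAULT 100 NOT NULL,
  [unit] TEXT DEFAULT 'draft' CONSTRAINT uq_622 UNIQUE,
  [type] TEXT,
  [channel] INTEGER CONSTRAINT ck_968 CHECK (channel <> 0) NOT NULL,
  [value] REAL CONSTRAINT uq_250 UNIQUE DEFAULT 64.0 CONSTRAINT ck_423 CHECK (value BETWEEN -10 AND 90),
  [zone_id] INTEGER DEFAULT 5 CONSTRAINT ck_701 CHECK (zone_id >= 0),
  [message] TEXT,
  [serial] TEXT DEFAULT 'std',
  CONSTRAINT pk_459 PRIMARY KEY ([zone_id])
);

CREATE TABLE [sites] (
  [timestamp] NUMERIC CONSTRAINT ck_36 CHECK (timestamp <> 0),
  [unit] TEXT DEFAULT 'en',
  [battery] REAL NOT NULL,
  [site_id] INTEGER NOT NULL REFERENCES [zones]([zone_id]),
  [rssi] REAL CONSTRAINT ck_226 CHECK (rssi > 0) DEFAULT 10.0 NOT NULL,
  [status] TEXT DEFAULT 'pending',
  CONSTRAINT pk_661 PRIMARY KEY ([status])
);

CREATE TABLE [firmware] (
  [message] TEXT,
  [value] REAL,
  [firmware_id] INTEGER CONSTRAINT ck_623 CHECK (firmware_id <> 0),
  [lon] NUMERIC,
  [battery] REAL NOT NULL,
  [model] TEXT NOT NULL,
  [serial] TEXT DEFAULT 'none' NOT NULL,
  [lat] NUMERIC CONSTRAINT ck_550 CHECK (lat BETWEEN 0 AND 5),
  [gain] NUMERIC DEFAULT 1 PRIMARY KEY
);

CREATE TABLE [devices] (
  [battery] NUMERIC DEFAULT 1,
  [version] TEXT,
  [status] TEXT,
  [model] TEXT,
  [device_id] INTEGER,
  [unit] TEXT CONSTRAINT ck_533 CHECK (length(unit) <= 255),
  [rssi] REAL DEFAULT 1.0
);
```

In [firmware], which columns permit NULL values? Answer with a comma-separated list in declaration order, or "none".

message, value, firmware_id, lon, lat

- message: no NOT NULL constraint applies → nullable.
- value: no NOT NULL constraint applies → nullable.
- firmware_id: CHECK does not forbid NULL (a CHECK constraint passes when its expression is NULL) → nullable.
- lon: no NOT NULL constraint applies → nullable.
- battery: declared NOT NULL → not nullable.
- model: declared NOT NULL → not nullable.
- serial: declared NOT NULL → not nullable.
- lat: CHECK does not forbid NULL (a CHECK constraint passes when its expression is NULL) → nullable.
- gain: part of the PRIMARY KEY, which implies NOT NULL → not nullable.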